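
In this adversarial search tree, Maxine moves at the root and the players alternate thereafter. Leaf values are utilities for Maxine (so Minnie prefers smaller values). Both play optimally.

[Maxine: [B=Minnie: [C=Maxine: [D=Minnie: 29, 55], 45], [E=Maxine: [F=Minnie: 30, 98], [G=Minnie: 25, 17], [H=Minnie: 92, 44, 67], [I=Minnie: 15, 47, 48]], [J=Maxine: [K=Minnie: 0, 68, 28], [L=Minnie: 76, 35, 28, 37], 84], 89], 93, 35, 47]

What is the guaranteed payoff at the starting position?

93

D (Minnie): min(29, 55) = 29
C (Maxine): max(29, 45) = 45
F (Minnie): min(30, 98) = 30
G (Minnie): min(25, 17) = 17
H (Minnie): min(92, 44, 67) = 44
I (Minnie): min(15, 47, 48) = 15
E (Maxine): max(30, 17, 44, 15) = 44
K (Minnie): min(0, 68, 28) = 0
L (Minnie): min(76, 35, 28, 37) = 28
J (Maxine): max(0, 28, 84) = 84
B (Minnie): min(45, 44, 84, 89) = 44
Root (Maxine): max(44, 93, 35, 47) = 93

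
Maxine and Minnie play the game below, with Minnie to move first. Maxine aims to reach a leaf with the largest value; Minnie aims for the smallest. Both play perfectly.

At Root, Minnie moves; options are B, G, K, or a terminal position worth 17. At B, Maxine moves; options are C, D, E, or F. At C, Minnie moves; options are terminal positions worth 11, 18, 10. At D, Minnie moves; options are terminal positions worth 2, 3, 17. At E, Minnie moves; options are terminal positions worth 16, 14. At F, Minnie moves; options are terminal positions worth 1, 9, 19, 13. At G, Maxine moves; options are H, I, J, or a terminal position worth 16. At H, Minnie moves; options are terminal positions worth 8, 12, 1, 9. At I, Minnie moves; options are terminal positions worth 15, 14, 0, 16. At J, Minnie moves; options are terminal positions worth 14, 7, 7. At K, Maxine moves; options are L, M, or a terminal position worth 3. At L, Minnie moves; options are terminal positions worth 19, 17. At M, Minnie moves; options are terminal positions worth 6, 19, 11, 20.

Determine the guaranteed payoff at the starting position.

14

C (Minnie): min(11, 18, 10) = 10
D (Minnie): min(2, 3, 17) = 2
E (Minnie): min(16, 14) = 14
F (Minnie): min(1, 9, 19, 13) = 1
B (Maxine): max(10, 2, 14, 1) = 14
H (Minnie): min(8, 12, 1, 9) = 1
I (Minnie): min(15, 14, 0, 16) = 0
J (Minnie): min(14, 7, 7) = 7
G (Maxine): max(1, 0, 7, 16) = 16
L (Minnie): min(19, 17) = 17
M (Minnie): min(6, 19, 11, 20) = 6
K (Maxine): max(17, 6, 3) = 17
Root (Minnie): min(14, 16, 17, 17) = 14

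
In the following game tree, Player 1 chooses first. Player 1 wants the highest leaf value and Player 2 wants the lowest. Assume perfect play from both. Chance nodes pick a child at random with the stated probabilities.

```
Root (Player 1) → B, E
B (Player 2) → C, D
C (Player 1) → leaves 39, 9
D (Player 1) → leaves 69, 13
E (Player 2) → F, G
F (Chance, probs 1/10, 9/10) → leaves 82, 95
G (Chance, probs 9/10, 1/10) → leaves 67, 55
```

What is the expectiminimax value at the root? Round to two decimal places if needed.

C (Player 1): max(39, 9) = 39
D (Player 1): max(69, 13) = 69
B (Player 2): min(39, 69) = 39
F (Chance): 1/10·82 + 9/10·95 = 93.7
G (Chance): 9/10·67 + 1/10·55 = 65.8
E (Player 2): min(93.7, 65.8) = 65.8
Root (Player 1): max(39, 65.8) = 65.8

65.8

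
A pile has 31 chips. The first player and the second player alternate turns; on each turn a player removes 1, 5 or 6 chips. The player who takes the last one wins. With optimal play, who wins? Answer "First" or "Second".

First

Mark each pile size as W (mover wins) or L (mover loses):
i:   0  1  2  3  4  5  6  7  8  9 10 11 12 13 14 15 16 17 18 19 20 21 22 23 24 25 26 27 28 29 30 31
     L  W  L  W  L  W  W  W  W  W  W  L  W  L  W  L  W  W  W  W  W  W  L  W  L  W  L  W  W  W  W  W
Position 31 is W, so the first player wins.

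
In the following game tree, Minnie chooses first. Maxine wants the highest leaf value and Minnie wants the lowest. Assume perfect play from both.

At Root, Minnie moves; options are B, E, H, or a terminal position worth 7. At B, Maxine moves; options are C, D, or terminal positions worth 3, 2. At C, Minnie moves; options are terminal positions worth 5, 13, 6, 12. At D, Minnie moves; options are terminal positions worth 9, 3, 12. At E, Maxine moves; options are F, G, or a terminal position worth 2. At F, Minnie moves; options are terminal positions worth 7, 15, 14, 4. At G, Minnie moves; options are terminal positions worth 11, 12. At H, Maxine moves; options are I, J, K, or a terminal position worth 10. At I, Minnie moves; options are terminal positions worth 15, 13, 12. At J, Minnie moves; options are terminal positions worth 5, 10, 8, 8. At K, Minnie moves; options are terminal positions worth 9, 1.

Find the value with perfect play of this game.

C (Minnie): min(5, 13, 6, 12) = 5
D (Minnie): min(9, 3, 12) = 3
B (Maxine): max(5, 3, 3, 2) = 5
F (Minnie): min(7, 15, 14, 4) = 4
G (Minnie): min(11, 12) = 11
E (Maxine): max(4, 11, 2) = 11
I (Minnie): min(15, 13, 12) = 12
J (Minnie): min(5, 10, 8, 8) = 5
K (Minnie): min(9, 1) = 1
H (Maxine): max(12, 5, 1, 10) = 12
Root (Minnie): min(5, 11, 12, 7) = 5

5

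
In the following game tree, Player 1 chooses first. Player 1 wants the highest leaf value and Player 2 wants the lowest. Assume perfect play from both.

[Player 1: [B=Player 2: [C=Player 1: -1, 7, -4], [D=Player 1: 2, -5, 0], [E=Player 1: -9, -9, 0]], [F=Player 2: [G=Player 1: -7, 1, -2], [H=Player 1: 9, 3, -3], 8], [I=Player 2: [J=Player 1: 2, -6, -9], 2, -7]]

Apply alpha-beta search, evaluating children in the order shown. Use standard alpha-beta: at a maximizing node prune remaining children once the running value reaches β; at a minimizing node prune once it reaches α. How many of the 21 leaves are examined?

19

C [α=-∞,β=+∞]: v=7
D [α=-∞,β=7]: v=2
E [α=-∞,β=2]: v=0
B [α=-∞,β=+∞]: v=0
G [α=0,β=+∞]: v=1
H [α=0,β=1]: v=9 after child 1 ≥ β → β-cutoff, skip 2
F [α=0,β=+∞]: v=1
J [α=1,β=+∞]: v=2
I [α=1,β=+∞]: v=-7
Root [α=-∞,β=+∞]: v=1
Leaves evaluated: 19 of 21.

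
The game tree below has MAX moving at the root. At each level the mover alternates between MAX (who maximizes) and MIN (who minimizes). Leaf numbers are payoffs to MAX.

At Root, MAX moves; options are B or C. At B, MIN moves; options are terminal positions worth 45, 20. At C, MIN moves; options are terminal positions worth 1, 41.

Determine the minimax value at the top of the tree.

20

B (MIN): min(45, 20) = 20
C (MIN): min(1, 41) = 1
Root (MAX): max(20, 1) = 20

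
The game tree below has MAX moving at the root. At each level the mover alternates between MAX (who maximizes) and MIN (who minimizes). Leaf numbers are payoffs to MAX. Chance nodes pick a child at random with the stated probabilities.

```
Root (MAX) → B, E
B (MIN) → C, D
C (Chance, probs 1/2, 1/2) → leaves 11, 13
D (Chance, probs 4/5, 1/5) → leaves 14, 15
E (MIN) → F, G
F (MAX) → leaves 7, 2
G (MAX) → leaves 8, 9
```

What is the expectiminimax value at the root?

12

C (Chance): 1/2·11 + 1/2·13 = 12
D (Chance): 4/5·14 + 1/5·15 = 14.2
B (MIN): min(12, 14.2) = 12
F (MAX): max(7, 2) = 7
G (MAX): max(8, 9) = 9
E (MIN): min(7, 9) = 7
Root (MAX): max(12, 7) = 12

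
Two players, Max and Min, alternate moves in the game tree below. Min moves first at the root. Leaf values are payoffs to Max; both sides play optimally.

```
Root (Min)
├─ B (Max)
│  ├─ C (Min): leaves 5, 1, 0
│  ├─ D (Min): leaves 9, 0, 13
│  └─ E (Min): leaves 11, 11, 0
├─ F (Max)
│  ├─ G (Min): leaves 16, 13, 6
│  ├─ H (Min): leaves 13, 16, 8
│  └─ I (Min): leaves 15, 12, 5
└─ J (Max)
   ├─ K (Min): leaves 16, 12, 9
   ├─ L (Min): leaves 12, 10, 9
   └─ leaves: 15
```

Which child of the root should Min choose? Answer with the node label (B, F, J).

C (Min): min(5, 1, 0) = 0
D (Min): min(9, 0, 13) = 0
E (Min): min(11, 11, 0) = 0
B (Max): max(0, 0, 0) = 0
G (Min): min(16, 13, 6) = 6
H (Min): min(13, 16, 8) = 8
I (Min): min(15, 12, 5) = 5
F (Max): max(6, 8, 5) = 8
K (Min): min(16, 12, 9) = 9
L (Min): min(12, 10, 9) = 9
J (Max): max(9, 9, 15) = 15
Root (Min): min(0, 8, 15) = 0
Min picks the child with the lowest value: B (value 0).

B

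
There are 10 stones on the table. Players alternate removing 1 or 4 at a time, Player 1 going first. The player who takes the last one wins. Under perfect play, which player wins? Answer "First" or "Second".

Second

Positions where the player to move wins (W) vs loses (L):
i:   0  1  2  3  4  5  6  7  8  9 10
     L  W  L  W  W  L  W  L  W  W  L
Position 10 is L, so the second player wins.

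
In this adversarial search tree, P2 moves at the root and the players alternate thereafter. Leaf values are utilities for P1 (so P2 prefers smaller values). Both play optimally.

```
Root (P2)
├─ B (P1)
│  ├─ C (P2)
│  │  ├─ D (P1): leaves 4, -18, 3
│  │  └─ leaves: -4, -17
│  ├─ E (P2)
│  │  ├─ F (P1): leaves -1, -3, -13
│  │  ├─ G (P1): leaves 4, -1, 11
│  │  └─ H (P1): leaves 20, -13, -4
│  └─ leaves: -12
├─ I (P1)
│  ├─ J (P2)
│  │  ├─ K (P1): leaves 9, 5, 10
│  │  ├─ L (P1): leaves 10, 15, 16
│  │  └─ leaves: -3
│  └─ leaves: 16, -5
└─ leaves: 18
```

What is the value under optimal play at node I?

16

K: max(9, 5, 10) = 10
L: max(10, 15, 16) = 16
J: min(10, 16, -3) = -3
I: max(-3, 16, -5) = 16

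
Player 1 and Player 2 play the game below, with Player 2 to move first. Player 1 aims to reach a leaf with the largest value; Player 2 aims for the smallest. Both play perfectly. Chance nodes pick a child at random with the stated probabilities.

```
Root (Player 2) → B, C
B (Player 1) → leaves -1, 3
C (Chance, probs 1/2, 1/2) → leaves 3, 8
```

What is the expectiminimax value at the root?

B (Player 1): max(-1, 3) = 3
C (Chance): 1/2·3 + 1/2·8 = 5.5
Root (Player 2): min(3, 5.5) = 3

3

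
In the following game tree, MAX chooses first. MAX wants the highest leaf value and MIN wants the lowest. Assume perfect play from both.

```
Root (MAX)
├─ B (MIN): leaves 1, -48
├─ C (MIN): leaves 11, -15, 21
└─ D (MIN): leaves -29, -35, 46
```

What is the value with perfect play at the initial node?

B (MIN): min(1, -48) = -48
C (MIN): min(11, -15, 21) = -15
D (MIN): min(-29, -35, 46) = -35
Root (MAX): max(-48, -15, -35) = -15

-15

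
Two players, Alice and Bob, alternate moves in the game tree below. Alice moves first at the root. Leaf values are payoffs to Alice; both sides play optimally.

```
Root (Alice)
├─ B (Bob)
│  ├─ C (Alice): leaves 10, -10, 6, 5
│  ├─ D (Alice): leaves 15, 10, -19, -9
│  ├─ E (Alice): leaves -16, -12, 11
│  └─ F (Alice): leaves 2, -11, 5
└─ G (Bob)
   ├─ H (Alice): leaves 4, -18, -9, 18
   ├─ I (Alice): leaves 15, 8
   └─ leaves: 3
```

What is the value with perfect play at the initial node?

C (Alice): max(10, -10, 6, 5) = 10
D (Alice): max(15, 10, -19, -9) = 15
E (Alice): max(-16, -12, 11) = 11
F (Alice): max(2, -11, 5) = 5
B (Bob): min(10, 15, 11, 5) = 5
H (Alice): max(4, -18, -9, 18) = 18
I (Alice): max(15, 8) = 15
G (Bob): min(18, 15, 3) = 3
Root (Alice): max(5, 3) = 5

5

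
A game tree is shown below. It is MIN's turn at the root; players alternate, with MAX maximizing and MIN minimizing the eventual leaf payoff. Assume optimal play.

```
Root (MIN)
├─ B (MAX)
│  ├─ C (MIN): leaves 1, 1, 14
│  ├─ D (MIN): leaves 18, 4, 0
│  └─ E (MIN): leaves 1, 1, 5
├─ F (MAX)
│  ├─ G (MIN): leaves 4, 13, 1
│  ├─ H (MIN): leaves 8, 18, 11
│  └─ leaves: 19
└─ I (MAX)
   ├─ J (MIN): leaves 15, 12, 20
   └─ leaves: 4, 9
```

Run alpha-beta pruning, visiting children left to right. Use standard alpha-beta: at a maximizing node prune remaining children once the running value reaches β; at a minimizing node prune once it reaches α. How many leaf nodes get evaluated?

C [α=-∞,β=+∞]: v=1
D [α=1,β=+∞]: v=0
E [α=1,β=+∞]: v=1 after child 1 ≤ α → α-cutoff, skip 2
B [α=-∞,β=+∞]: v=1
G [α=-∞,β=1]: v=1
F [α=-∞,β=1]: v=1 after child 1 ≥ β → β-cutoff, skip 2
J [α=-∞,β=1]: v=12
I [α=-∞,β=1]: v=12 after child 1 ≥ β → β-cutoff, skip 2
Root [α=-∞,β=+∞]: v=1
Leaves evaluated: 13 of 21.

13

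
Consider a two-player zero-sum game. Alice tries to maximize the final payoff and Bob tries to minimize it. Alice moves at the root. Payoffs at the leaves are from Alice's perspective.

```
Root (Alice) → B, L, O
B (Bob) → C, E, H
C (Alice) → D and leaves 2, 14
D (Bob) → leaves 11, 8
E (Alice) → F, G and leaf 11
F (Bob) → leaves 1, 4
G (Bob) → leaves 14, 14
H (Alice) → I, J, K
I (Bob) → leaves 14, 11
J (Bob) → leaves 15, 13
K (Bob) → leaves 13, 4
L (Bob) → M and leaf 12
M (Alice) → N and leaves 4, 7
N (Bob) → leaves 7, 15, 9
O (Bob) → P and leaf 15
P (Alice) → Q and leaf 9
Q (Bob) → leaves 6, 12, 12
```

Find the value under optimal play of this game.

13

D (Bob): min(11, 8) = 8
C (Alice): max(8, 2, 14) = 14
F (Bob): min(1, 4) = 1
G (Bob): min(14, 14) = 14
E (Alice): max(1, 14, 11) = 14
I (Bob): min(14, 11) = 11
J (Bob): min(15, 13) = 13
K (Bob): min(13, 4) = 4
H (Alice): max(11, 13, 4) = 13
B (Bob): min(14, 14, 13) = 13
N (Bob): min(7, 15, 9) = 7
M (Alice): max(7, 4, 7) = 7
L (Bob): min(7, 12) = 7
Q (Bob): min(6, 12, 12) = 6
P (Alice): max(6, 9) = 9
O (Bob): min(9, 15) = 9
Root (Alice): max(13, 7, 9) = 13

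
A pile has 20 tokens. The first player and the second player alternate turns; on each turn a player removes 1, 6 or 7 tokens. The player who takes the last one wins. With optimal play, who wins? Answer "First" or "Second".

First

Positions where the player to move wins (W) vs loses (L):
i:   0  1  2  3  4  5  6  7  8  9 10 11 12 13 14 15 16 17 18 19 20
     L  W  L  W  L  W  W  W  W  W  W  W  L  W  L  W  L  W  W  W  W
Position 20 is W, so the first player wins.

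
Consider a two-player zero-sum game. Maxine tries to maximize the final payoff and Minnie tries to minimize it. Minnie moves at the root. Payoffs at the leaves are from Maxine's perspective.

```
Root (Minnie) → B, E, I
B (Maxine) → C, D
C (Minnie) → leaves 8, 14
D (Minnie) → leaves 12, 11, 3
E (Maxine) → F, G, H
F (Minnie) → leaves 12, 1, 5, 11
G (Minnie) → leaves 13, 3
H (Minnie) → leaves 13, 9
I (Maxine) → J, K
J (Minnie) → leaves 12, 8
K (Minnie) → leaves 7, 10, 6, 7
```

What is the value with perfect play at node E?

F: min(12, 1, 5, 11) = 1
G: min(13, 3) = 3
H: min(13, 9) = 9
E: max(1, 3, 9) = 9

9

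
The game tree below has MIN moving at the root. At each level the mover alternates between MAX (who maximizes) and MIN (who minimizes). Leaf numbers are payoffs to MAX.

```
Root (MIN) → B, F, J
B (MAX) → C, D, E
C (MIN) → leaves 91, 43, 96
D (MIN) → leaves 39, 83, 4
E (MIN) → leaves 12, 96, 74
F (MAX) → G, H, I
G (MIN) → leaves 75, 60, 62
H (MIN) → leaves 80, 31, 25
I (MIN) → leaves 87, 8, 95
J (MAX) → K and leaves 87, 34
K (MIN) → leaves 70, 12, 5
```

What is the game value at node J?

87

K: min(70, 12, 5) = 5
J: max(5, 87, 34) = 87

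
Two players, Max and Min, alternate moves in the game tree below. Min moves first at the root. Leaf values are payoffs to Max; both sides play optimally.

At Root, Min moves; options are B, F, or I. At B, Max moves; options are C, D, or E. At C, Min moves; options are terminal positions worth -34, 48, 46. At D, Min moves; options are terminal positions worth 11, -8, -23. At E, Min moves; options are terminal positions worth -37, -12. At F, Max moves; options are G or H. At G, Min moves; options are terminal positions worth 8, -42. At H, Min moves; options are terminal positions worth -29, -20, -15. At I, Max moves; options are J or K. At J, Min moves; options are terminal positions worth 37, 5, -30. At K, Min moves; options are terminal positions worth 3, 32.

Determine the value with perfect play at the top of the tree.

C (Min): min(-34, 48, 46) = -34
D (Min): min(11, -8, -23) = -23
E (Min): min(-37, -12) = -37
B (Max): max(-34, -23, -37) = -23
G (Min): min(8, -42) = -42
H (Min): min(-29, -20, -15) = -29
F (Max): max(-42, -29) = -29
J (Min): min(37, 5, -30) = -30
K (Min): min(3, 32) = 3
I (Max): max(-30, 3) = 3
Root (Min): min(-23, -29, 3) = -29

-29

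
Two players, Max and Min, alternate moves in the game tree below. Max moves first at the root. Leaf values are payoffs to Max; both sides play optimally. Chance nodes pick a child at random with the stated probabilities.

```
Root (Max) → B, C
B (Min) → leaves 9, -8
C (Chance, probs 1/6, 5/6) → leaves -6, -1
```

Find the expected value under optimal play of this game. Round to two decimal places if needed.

-1.83

B (Min): min(9, -8) = -8
C (Chance): 1/6·-6 + 5/6·-1 = -1.83
Root (Max): max(-8, -1.83) = -1.83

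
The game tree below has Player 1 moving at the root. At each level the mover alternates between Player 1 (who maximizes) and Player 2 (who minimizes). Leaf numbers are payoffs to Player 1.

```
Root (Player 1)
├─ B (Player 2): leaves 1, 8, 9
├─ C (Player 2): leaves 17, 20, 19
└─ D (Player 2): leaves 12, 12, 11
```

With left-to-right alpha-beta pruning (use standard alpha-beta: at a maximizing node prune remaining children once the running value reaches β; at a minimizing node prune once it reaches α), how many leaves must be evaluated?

B [α=-∞,β=+∞]: v=1
C [α=1,β=+∞]: v=17
D [α=17,β=+∞]: v=12 after child 1 ≤ α → α-cutoff, skip 2
Root [α=-∞,β=+∞]: v=17
Leaves evaluated: 7 of 9.

7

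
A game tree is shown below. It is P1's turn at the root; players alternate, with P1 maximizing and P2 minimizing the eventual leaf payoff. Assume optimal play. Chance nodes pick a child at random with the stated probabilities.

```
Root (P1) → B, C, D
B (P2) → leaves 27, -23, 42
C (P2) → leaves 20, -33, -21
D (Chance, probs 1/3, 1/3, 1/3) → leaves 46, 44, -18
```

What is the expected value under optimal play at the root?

24

B (P2): min(27, -23, 42) = -23
C (P2): min(20, -33, -21) = -33
D (Chance): 1/3·46 + 1/3·44 + 1/3·-18 = 24
Root (P1): max(-23, -33, 24) = 24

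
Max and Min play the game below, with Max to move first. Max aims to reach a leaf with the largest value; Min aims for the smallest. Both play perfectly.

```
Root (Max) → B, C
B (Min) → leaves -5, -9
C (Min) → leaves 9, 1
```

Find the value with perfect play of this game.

1

B (Min): min(-5, -9) = -9
C (Min): min(9, 1) = 1
Root (Max): max(-9, 1) = 1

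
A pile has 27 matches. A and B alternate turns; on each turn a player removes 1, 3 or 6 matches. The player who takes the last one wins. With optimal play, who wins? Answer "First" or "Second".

Second

Mark each pile size as W (mover wins) or L (mover loses):
i:   0  1  2  3  4  5  6  7  8  9 10 11 12 13 14 15 16 17 18 19 20 21 22 23 24 25 26 27
     L  W  L  W  L  W  W  W  W  L  W  L  W  L  W  W  W  W  L  W  L  W  L  W  W  W  W  L
Position 27 is L, so the second player wins.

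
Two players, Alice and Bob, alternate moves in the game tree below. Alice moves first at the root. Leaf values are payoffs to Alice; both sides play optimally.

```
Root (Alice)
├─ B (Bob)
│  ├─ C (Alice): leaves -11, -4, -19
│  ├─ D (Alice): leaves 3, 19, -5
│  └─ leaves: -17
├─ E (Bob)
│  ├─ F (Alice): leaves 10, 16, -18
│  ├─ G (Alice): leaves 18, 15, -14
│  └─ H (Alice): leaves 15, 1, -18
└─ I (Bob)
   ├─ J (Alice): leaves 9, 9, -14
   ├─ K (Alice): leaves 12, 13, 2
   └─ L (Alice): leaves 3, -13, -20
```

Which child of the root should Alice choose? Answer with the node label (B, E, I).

E

C (Alice): max(-11, -4, -19) = -4
D (Alice): max(3, 19, -5) = 19
B (Bob): min(-4, 19, -17) = -17
F (Alice): max(10, 16, -18) = 16
G (Alice): max(18, 15, -14) = 18
H (Alice): max(15, 1, -18) = 15
E (Bob): min(16, 18, 15) = 15
J (Alice): max(9, 9, -14) = 9
K (Alice): max(12, 13, 2) = 13
L (Alice): max(3, -13, -20) = 3
I (Bob): min(9, 13, 3) = 3
Root (Alice): max(-17, 15, 3) = 15
Alice picks the child with the highest value: E (value 15).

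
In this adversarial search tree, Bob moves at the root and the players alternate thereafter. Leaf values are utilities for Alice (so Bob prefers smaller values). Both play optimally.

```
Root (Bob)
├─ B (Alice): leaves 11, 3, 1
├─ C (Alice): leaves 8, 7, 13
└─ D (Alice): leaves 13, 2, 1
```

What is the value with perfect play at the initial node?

11

B (Alice): max(11, 3, 1) = 11
C (Alice): max(8, 7, 13) = 13
D (Alice): max(13, 2, 1) = 13
Root (Bob): min(11, 13, 13) = 11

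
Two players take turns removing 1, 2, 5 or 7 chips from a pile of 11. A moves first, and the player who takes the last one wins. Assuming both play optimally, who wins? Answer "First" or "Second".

Positions where the player to move wins (W) vs loses (L):
i:   0  1  2  3  4  5  6  7  8  9 10 11
     L  W  W  L  W  W  L  W  W  L  W  W
Position 11 is W, so the first player wins.

First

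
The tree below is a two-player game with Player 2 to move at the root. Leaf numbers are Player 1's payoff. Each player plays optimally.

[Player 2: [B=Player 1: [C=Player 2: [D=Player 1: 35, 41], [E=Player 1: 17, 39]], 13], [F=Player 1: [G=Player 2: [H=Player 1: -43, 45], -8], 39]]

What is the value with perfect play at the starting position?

39

D (Player 1): max(35, 41) = 41
E (Player 1): max(17, 39) = 39
C (Player 2): min(41, 39) = 39
B (Player 1): max(39, 13) = 39
H (Player 1): max(-43, 45) = 45
G (Player 2): min(45, -8) = -8
F (Player 1): max(-8, 39) = 39
Root (Player 2): min(39, 39) = 39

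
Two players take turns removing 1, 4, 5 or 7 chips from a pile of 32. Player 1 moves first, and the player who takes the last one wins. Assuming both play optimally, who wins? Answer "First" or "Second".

Second

Mark each pile size as W (mover wins) or L (mover loses):
i:   0  1  2  3  4  5  6  7  8  9 10 11 12 13 14 15 16 17 18 19 20 21 22 23 24 25 26 27 28 29 30 31 32
     L  W  L  W  W  W  W  W  L  W  L  W  W  W  W  W  L  W  L  W  W  W  W  W  L  W  L  W  W  W  W  W  L
Position 32 is L, so the second player wins.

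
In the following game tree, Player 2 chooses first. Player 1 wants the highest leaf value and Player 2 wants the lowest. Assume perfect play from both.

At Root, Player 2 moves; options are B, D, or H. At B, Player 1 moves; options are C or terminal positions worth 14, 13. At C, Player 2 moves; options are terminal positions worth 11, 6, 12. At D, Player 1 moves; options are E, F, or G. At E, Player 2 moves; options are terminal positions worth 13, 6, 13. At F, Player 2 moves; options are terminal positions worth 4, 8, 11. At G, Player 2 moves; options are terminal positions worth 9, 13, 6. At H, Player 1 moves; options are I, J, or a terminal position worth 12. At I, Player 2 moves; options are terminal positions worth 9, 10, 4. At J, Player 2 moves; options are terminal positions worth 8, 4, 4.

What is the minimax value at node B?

C: min(11, 6, 12) = 6
B: max(6, 14, 13) = 14

14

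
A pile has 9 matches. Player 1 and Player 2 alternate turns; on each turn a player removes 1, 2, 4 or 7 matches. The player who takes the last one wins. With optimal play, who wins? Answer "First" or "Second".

Mark each pile size as W (mover wins) or L (mover loses):
i:   0  1  2  3  4  5  6  7  8  9
     L  W  W  L  W  W  L  W  W  L
Position 9 is L, so the second player wins.

Second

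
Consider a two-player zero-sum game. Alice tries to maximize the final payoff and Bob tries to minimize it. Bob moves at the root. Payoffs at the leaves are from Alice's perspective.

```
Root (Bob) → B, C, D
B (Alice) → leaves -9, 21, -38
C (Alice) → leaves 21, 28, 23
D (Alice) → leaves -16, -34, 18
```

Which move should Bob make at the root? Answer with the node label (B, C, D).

B (Alice): max(-9, 21, -38) = 21
C (Alice): max(21, 28, 23) = 28
D (Alice): max(-16, -34, 18) = 18
Root (Bob): min(21, 28, 18) = 18
Bob picks the child with the lowest value: D (value 18).

D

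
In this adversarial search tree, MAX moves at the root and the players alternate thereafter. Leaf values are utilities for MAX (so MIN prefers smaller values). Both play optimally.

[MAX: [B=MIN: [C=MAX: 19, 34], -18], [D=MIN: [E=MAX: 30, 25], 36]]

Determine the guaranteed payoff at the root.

C (MAX): max(19, 34) = 34
B (MIN): min(34, -18) = -18
E (MAX): max(30, 25) = 30
D (MIN): min(30, 36) = 30
Root (MAX): max(-18, 30) = 30

30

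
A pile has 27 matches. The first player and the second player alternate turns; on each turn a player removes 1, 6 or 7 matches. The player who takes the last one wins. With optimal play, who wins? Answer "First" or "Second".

Compute winning (W) and losing (L) positions by backward induction:
i:   0  1  2  3  4  5  6  7  8  9 10 11 12 13 14 15 16 17 18 19 20 21 22 23 24 25 26 27
     L  W  L  W  L  W  W  W  W  W  W  W  L  W  L  W  L  W  W  W  W  W  W  W  L  W  L  W
Position 27 is W, so the first player wins.

First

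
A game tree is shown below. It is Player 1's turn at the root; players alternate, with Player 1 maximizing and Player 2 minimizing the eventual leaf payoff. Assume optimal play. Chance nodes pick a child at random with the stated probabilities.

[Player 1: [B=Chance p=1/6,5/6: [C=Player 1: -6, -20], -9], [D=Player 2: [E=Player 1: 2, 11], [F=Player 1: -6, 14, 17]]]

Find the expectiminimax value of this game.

11

C (Player 1): max(-6, -20) = -6
B (Chance): 1/6·-6 + 5/6·-9 = -8.5
E (Player 1): max(2, 11) = 11
F (Player 1): max(-6, 14, 17) = 17
D (Player 2): min(11, 17) = 11
Root (Player 1): max(-8.5, 11) = 11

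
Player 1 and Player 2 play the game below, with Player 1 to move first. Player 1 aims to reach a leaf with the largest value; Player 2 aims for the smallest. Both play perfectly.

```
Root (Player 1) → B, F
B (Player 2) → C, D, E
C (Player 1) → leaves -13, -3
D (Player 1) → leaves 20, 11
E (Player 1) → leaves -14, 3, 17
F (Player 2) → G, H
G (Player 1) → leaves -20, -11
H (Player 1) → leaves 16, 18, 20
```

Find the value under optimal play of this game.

C (Player 1): max(-13, -3) = -3
D (Player 1): max(20, 11) = 20
E (Player 1): max(-14, 3, 17) = 17
B (Player 2): min(-3, 20, 17) = -3
G (Player 1): max(-20, -11) = -11
H (Player 1): max(16, 18, 20) = 20
F (Player 2): min(-11, 20) = -11
Root (Player 1): max(-3, -11) = -3

-3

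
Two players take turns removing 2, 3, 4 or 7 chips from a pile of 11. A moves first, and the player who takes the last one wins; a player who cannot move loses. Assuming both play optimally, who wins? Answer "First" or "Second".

i:   0  1  2  3  4  5  6  7  8  9 10 11
     L  L  W  W  W  W  L  W  W  W  W  L
Position 11 is L, so the second player wins.

Second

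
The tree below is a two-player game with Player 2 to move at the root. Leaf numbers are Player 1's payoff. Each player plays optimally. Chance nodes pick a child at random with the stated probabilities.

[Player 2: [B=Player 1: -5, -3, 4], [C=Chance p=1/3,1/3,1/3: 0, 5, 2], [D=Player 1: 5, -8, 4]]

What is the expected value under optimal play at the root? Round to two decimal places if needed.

2.33

B (Player 1): max(-5, -3, 4) = 4
C (Chance): 1/3·0 + 1/3·5 + 1/3·2 = 2.33
D (Player 1): max(5, -8, 4) = 5
Root (Player 2): min(4, 2.33, 5) = 2.33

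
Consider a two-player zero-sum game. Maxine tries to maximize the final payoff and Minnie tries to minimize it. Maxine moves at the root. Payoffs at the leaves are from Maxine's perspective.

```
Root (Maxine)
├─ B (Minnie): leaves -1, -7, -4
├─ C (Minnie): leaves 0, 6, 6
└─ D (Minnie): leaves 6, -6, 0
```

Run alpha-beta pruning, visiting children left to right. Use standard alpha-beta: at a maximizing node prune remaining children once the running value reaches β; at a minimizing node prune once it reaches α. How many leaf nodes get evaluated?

B [α=-∞,β=+∞]: v=-7
C [α=-7,β=+∞]: v=0
D [α=0,β=+∞]: v=-6 after child 2 ≤ α → α-cutoff, skip 1
Root [α=-∞,β=+∞]: v=0
Leaves evaluated: 8 of 9.

8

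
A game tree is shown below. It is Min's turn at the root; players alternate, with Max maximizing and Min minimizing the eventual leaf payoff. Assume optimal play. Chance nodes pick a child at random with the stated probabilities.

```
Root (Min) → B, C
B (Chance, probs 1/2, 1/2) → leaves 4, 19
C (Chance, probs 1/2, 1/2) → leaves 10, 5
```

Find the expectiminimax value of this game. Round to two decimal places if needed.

B (Chance): 1/2·4 + 1/2·19 = 11.5
C (Chance): 1/2·10 + 1/2·5 = 7.5
Root (Min): min(11.5, 7.5) = 7.5

7.5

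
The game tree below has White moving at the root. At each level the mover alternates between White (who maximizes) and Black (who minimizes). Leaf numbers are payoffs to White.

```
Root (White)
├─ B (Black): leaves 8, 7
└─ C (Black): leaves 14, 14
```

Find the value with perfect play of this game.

B (Black): min(8, 7) = 7
C (Black): min(14, 14) = 14
Root (White): max(7, 14) = 14

14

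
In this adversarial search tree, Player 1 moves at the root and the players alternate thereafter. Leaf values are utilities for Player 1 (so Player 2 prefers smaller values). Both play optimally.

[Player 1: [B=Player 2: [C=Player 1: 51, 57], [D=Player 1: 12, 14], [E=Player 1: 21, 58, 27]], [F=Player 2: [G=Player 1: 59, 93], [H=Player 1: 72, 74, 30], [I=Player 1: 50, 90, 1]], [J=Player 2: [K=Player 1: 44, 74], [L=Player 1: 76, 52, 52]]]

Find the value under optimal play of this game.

C (Player 1): max(51, 57) = 57
D (Player 1): max(12, 14) = 14
E (Player 1): max(21, 58, 27) = 58
B (Player 2): min(57, 14, 58) = 14
G (Player 1): max(59, 93) = 93
H (Player 1): max(72, 74, 30) = 74
I (Player 1): max(50, 90, 1) = 90
F (Player 2): min(93, 74, 90) = 74
K (Player 1): max(44, 74) = 74
L (Player 1): max(76, 52, 52) = 76
J (Player 2): min(74, 76) = 74
Root (Player 1): max(14, 74, 74) = 74

74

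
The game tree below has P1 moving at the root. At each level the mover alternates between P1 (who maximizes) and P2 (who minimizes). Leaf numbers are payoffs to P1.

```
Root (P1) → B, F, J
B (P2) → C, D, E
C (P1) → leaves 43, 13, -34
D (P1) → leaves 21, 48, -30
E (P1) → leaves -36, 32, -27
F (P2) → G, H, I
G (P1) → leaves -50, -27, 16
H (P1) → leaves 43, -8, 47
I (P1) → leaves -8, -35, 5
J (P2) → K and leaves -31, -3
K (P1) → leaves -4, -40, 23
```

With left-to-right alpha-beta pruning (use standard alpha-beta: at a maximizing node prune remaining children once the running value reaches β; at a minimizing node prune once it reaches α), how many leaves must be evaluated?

C [α=-∞,β=+∞]: v=43
D [α=-∞,β=43]: v=48 after child 2 ≥ β → β-cutoff, skip 1
E [α=-∞,β=43]: v=32
B [α=-∞,β=+∞]: v=32
G [α=32,β=+∞]: v=16
F [α=32,β=+∞]: v=16 after child 1 ≤ α → α-cutoff, skip 2
K [α=32,β=+∞]: v=23
J [α=32,β=+∞]: v=23 after child 1 ≤ α → α-cutoff, skip 2
Root [α=-∞,β=+∞]: v=32
Leaves evaluated: 14 of 23.

14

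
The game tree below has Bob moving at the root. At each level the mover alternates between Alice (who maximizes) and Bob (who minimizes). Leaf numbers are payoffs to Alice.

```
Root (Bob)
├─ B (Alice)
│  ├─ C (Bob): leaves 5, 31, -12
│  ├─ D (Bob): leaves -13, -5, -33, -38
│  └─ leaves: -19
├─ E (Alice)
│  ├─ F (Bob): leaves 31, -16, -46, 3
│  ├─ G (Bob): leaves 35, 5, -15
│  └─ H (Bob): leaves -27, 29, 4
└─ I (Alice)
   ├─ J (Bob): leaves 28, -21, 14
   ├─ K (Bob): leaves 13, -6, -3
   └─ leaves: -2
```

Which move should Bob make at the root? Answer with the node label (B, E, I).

C (Bob): min(5, 31, -12) = -12
D (Bob): min(-13, -5, -33, -38) = -38
B (Alice): max(-12, -38, -19) = -12
F (Bob): min(31, -16, -46, 3) = -46
G (Bob): min(35, 5, -15) = -15
H (Bob): min(-27, 29, 4) = -27
E (Alice): max(-46, -15, -27) = -15
J (Bob): min(28, -21, 14) = -21
K (Bob): min(13, -6, -3) = -6
I (Alice): max(-21, -6, -2) = -2
Root (Bob): min(-12, -15, -2) = -15
Bob picks the child with the lowest value: E (value -15).

E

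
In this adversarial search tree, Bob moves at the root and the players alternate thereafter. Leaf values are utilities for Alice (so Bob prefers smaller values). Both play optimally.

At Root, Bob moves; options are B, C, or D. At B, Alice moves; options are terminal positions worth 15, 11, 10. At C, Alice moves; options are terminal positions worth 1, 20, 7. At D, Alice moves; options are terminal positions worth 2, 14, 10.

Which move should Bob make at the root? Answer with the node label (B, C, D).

D

B (Alice): max(15, 11, 10) = 15
C (Alice): max(1, 20, 7) = 20
D (Alice): max(2, 14, 10) = 14
Root (Bob): min(15, 20, 14) = 14
Bob picks the child with the lowest value: D (value 14).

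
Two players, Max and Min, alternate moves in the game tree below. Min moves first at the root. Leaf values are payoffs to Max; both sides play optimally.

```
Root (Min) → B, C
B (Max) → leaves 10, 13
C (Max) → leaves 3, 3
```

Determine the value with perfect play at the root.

3

B (Max): max(10, 13) = 13
C (Max): max(3, 3) = 3
Root (Min): min(13, 3) = 3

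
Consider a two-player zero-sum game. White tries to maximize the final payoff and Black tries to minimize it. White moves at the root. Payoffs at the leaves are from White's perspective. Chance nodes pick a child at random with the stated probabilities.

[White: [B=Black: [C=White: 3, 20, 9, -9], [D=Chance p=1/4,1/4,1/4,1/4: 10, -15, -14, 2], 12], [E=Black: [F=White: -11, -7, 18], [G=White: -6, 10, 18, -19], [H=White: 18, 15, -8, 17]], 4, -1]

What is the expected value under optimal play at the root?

18

C (White): max(3, 20, 9, -9) = 20
D (Chance): 1/4·10 + 1/4·-15 + 1/4·-14 + 1/4·2 = -4.25
B (Black): min(20, -4.25, 12) = -4.25
F (White): max(-11, -7, 18) = 18
G (White): max(-6, 10, 18, -19) = 18
H (White): max(18, 15, -8, 17) = 18
E (Black): min(18, 18, 18) = 18
Root (White): max(-4.25, 18, 4, -1) = 18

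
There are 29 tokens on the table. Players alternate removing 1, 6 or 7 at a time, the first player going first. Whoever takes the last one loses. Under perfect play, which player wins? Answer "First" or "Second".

Second

Mark each pile size as W (mover wins) or L (mover loses):
i:   0  1  2  3  4  5  6  7  8  9 10 11 12 13 14 15 16 17 18 19 20 21 22 23 24 25 26 27 28 29
     W  L  W  L  W  L  W  W  W  W  W  W  W  L  W  L  W  L  W  W  W  W  W  W  W  L  W  L  W  L
Position 29 is L, so the second player wins.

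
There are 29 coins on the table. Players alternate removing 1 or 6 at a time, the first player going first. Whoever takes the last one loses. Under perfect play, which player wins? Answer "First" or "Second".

Compute winning (W) and losing (L) positions by backward induction:
i:   0  1  2  3  4  5  6  7  8  9 10 11 12 13 14 15 16 17 18 19 20 21 22 23 24 25 26 27 28 29
     W  L  W  L  W  L  W  W  L  W  L  W  L  W  W  L  W  L  W  L  W  W  L  W  L  W  L  W  W  L
Position 29 is L, so the second player wins.

Second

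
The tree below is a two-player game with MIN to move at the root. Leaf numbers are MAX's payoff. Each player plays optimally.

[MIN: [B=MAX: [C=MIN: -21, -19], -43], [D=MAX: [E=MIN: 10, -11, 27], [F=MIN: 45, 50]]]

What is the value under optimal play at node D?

45

E: min(10, -11, 27) = -11
F: min(45, 50) = 45
D: max(-11, 45) = 45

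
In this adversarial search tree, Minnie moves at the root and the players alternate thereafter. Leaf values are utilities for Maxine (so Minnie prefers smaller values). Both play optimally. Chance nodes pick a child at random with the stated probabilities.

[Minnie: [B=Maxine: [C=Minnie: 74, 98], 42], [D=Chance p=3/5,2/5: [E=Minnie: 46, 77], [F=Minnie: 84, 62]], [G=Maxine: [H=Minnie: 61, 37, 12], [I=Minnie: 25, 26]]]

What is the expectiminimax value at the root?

C (Minnie): min(74, 98) = 74
B (Maxine): max(74, 42) = 74
E (Minnie): min(46, 77) = 46
F (Minnie): min(84, 62) = 62
D (Chance): 3/5·46 + 2/5·62 = 52.4
H (Minnie): min(61, 37, 12) = 12
I (Minnie): min(25, 26) = 25
G (Maxine): max(12, 25) = 25
Root (Minnie): min(74, 52.4, 25) = 25

25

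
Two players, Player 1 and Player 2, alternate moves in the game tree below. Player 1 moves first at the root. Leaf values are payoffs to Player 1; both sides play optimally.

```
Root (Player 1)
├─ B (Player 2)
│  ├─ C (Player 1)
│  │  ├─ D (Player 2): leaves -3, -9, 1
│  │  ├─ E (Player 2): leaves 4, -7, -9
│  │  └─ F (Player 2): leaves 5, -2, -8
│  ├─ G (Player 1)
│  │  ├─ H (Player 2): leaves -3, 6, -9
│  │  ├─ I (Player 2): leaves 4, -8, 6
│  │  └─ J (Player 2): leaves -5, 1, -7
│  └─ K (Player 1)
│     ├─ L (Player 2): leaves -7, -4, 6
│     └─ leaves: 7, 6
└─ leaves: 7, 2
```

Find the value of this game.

D (Player 2): min(-3, -9, 1) = -9
E (Player 2): min(4, -7, -9) = -9
F (Player 2): min(5, -2, -8) = -8
C (Player 1): max(-9, -9, -8) = -8
H (Player 2): min(-3, 6, -9) = -9
I (Player 2): min(4, -8, 6) = -8
J (Player 2): min(-5, 1, -7) = -7
G (Player 1): max(-9, -8, -7) = -7
L (Player 2): min(-7, -4, 6) = -7
K (Player 1): max(-7, 7, 6) = 7
B (Player 2): min(-8, -7, 7) = -8
Root (Player 1): max(-8, 7, 2) = 7

7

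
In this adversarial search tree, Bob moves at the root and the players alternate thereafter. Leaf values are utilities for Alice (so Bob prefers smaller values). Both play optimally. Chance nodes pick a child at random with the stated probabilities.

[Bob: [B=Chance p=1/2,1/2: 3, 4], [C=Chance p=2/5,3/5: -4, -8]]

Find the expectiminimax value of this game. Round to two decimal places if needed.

-6.4

B (Chance): 1/2·3 + 1/2·4 = 3.5
C (Chance): 2/5·-4 + 3/5·-8 = -6.4
Root (Bob): min(3.5, -6.4) = -6.4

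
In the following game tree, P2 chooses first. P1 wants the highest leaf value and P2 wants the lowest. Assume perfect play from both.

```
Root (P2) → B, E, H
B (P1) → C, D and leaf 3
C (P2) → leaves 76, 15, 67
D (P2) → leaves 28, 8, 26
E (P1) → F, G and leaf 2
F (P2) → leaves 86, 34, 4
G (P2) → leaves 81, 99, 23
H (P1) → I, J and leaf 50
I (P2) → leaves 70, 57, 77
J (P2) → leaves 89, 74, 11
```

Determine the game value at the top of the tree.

C (P2): min(76, 15, 67) = 15
D (P2): min(28, 8, 26) = 8
B (P1): max(15, 8, 3) = 15
F (P2): min(86, 34, 4) = 4
G (P2): min(81, 99, 23) = 23
E (P1): max(4, 23, 2) = 23
I (P2): min(70, 57, 77) = 57
J (P2): min(89, 74, 11) = 11
H (P1): max(57, 11, 50) = 57
Root (P2): min(15, 23, 57) = 15

15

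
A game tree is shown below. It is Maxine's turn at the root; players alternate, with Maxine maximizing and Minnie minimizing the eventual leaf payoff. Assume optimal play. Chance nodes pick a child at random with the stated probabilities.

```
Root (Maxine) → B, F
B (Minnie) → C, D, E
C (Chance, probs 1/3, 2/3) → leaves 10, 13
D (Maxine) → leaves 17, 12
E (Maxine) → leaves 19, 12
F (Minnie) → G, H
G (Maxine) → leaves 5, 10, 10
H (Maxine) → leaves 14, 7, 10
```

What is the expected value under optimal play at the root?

C (Chance): 1/3·10 + 2/3·13 = 12
D (Maxine): max(17, 12) = 17
E (Maxine): max(19, 12) = 19
B (Minnie): min(12, 17, 19) = 12
G (Maxine): max(5, 10, 10) = 10
H (Maxine): max(14, 7, 10) = 14
F (Minnie): min(10, 14) = 10
Root (Maxine): max(12, 10) = 12

12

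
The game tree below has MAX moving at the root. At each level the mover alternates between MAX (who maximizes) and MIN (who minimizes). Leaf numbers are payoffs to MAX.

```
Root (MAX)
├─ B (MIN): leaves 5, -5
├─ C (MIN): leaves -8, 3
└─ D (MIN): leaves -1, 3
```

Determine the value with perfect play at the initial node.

-1

B (MIN): min(5, -5) = -5
C (MIN): min(-8, 3) = -8
D (MIN): min(-1, 3) = -1
Root (MAX): max(-5, -8, -1) = -1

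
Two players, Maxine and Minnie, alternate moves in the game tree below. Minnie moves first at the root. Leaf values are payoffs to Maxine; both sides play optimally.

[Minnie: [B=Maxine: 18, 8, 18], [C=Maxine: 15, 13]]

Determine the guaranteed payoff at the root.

B (Maxine): max(18, 8, 18) = 18
C (Maxine): max(15, 13) = 15
Root (Minnie): min(18, 15) = 15

15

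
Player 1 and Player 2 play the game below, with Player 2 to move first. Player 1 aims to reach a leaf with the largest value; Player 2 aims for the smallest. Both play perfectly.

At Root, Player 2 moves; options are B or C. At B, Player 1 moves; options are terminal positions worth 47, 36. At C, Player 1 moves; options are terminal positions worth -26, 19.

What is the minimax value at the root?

B (Player 1): max(47, 36) = 47
C (Player 1): max(-26, 19) = 19
Root (Player 2): min(47, 19) = 19

19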